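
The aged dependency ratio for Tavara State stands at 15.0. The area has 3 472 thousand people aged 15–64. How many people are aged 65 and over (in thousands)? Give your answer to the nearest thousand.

Old-age dependency ratio = elderly / working-age × 100
15.0 = E / 3 472 × 100
⇒ 521

Aged 65 and over: 521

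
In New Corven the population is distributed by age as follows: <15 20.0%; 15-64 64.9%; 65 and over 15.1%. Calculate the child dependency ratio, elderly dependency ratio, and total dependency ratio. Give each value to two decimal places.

Youth dependency ratio = 20.0 / 64.9 × 100 = 30.82
Old-age dependency ratio = 15.1 / 64.9 × 100 = 23.27
Total dependency ratio = (20.0 + 15.1) / 64.9 × 100 = 35.1 / 64.9 × 100 = 54.08

Youth dependency ratio: 30.82
Old-age dependency ratio: 23.27
Total dependency ratio: 54.08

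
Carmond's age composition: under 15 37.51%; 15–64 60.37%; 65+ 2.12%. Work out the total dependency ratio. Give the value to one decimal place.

Total dependency ratio = (37.51 + 2.12) / 60.37 × 100 = 39.63 / 60.37 × 100 = 65.6

Total dependency ratio: 65.6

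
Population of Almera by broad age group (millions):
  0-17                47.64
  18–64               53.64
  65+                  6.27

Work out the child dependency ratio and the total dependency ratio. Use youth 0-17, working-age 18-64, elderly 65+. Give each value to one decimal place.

Youth dependency ratio = 47.64 / 53.64 × 100 = 88.8
Total dependency ratio = (47.64 + 6.27) / 53.64 × 100 = 53.91 / 53.64 × 100 = 100.5

Youth dependency ratio: 88.8
Total dependency ratio: 100.5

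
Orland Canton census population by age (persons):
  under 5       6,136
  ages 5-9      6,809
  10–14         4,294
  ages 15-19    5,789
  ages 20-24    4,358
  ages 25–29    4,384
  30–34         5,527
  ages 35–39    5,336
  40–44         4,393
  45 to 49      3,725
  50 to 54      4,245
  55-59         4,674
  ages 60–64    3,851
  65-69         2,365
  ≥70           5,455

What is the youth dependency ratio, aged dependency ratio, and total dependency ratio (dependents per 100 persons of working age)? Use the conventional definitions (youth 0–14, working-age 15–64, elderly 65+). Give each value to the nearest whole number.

Youth dependency ratio: 37
Old-age dependency ratio: 17
Total dependency ratio: 54

0–14: 6,136 + 6,809 + 4,294 = 17,239
15–64: 5,789 + 4,358 + 4,384 + 5,527 + 5,336 + 4,393 + 3,725 + 4,245 + 4,674 + 3,851 = 46,282
65+: 2,365 + 5,455 = 7,820
Youth dependency ratio = 17,239 / 46,282 × 100 = 37
Old-age dependency ratio = 7,820 / 46,282 × 100 = 17
Total dependency ratio = (17,239 + 7,820) / 46,282 × 100 = 25,059 / 46,282 × 100 = 54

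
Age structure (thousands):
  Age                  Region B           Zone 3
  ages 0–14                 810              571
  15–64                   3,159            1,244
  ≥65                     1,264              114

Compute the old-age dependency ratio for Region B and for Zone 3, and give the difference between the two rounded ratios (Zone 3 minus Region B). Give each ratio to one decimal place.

Region B: 1,264 / 3,159 × 100 = 40.0
Zone 3: 114 / 1,244 × 100 = 9.2

Region B: 40.0
Zone 3: 9.2
Difference: -30.8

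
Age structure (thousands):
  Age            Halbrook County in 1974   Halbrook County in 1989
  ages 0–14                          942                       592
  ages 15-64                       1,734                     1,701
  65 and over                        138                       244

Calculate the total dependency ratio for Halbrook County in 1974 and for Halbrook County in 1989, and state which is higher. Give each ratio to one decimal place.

Halbrook County in 1974: (942 + 138) / 1,734 × 100 = 1,080 / 1,734 × 100 = 62.3
Halbrook County in 1989: (592 + 244) / 1,701 × 100 = 836 / 1,701 × 100 = 49.1

Halbrook County in 1974: 62.3
Halbrook County in 1989: 49.1
Higher: Halbrook County in 1974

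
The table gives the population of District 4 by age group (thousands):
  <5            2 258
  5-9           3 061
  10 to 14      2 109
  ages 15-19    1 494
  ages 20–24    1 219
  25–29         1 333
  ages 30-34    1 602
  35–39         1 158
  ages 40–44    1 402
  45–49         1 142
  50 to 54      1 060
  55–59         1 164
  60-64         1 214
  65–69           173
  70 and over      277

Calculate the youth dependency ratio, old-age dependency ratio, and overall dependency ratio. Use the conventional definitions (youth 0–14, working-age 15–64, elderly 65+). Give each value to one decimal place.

Youth dependency ratio: 58.1
Old-age dependency ratio: 3.5
Total dependency ratio: 61.6

0–14: 2 258 + 3 061 + 2 109 = 7 428
15–64: 1 494 + 1 219 + 1 333 + 1 602 + 1 158 + 1 402 + 1 142 + 1 060 + 1 164 + 1 214 = 12 788
65+: 173 + 277 = 450
Youth dependency ratio = 7 428 / 12 788 × 100 = 58.1
Old-age dependency ratio = 450 / 12 788 × 100 = 3.5
Total dependency ratio = (7 428 + 450) / 12 788 × 100 = 7 878 / 12 788 × 100 = 61.6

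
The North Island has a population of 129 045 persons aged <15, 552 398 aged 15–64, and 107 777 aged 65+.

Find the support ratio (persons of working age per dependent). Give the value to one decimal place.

Support ratio = 552 398 / (129 045 + 107 777) = 552 398 / 236 822 = 2.3

Support ratio: 2.3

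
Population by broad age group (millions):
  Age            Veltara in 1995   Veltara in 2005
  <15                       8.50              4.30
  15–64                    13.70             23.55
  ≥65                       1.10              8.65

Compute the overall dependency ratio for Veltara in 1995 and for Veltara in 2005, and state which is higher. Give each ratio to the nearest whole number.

Veltara in 1995: 70
Veltara in 2005: 55
Higher: Veltara in 1995

Veltara in 1995: (8.50 + 1.10) / 13.70 × 100 = 9.60 / 13.70 × 100 = 70
Veltara in 2005: (4.30 + 8.65) / 23.55 × 100 = 12.95 / 23.55 × 100 = 55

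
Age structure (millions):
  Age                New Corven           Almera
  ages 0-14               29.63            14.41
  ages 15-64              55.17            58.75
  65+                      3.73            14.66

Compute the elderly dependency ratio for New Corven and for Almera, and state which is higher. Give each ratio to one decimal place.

New Corven: 6.8
Almera: 25.0
Higher: Almera

New Corven: 3.73 / 55.17 × 100 = 6.8
Almera: 14.66 / 58.75 × 100 = 25.0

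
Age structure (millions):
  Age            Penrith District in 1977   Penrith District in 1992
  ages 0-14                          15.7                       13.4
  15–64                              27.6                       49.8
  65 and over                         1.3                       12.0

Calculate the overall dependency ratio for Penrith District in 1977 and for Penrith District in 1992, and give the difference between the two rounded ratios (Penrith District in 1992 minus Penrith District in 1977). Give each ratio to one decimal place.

Penrith District in 1977: (15.7 + 1.3) / 27.6 × 100 = 17.0 / 27.6 × 100 = 61.6
Penrith District in 1992: (13.4 + 12.0) / 49.8 × 100 = 25.4 / 49.8 × 100 = 51.0

Penrith District in 1977: 61.6
Penrith District in 1992: 51.0
Difference: -10.6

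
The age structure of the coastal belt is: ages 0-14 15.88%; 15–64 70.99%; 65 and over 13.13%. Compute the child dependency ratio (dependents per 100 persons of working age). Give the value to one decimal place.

Youth dependency ratio = 15.88 / 70.99 × 100 = 22.4

Youth dependency ratio: 22.4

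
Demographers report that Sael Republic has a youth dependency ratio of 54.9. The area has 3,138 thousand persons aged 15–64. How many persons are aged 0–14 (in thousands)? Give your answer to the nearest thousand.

Youth dependency ratio = youth / working-age × 100
54.9 = Y / 3,138 × 100
⇒ 1,723

Aged 0–14: 1,723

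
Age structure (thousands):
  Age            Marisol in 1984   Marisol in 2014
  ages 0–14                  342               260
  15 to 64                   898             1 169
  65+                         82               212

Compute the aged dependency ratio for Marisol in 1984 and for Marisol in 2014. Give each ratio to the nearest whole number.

Marisol in 1984: 9
Marisol in 2014: 18

Marisol in 1984: 82 / 898 × 100 = 9
Marisol in 2014: 212 / 1 169 × 100 = 18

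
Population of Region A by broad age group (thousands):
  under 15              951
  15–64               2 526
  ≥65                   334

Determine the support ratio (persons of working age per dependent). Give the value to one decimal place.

Support ratio: 2.0

Support ratio = 2 526 / (951 + 334) = 2 526 / 1 285 = 2.0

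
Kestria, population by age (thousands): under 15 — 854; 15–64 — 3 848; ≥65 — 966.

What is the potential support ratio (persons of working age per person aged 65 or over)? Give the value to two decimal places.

Potential support ratio: 3.98

Potential support ratio = 3 848 / 966 = 3.98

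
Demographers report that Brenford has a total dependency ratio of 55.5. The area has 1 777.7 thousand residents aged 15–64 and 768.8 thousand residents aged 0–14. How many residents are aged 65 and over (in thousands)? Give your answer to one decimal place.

Aged 65 and over: 217.8

Total dependency ratio = (youth + elderly) / working-age × 100
55.5 = (768.8 + E) / 1 777.7 × 100
⇒ 217.8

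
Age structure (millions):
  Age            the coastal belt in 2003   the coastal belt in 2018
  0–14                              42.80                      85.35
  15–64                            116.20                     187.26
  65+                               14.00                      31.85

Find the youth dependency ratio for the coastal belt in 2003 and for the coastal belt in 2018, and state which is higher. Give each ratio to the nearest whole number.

the coastal belt in 2003: 42.80 / 116.20 × 100 = 37
the coastal belt in 2018: 85.35 / 187.26 × 100 = 46

the coastal belt in 2003: 37
the coastal belt in 2018: 46
Higher: the coastal belt in 2018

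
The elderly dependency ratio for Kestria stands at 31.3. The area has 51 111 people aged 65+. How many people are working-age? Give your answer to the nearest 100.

Working-age: 163 300

Old-age dependency ratio = elderly / working-age × 100
31.3 = 51 111 / W × 100
⇒ 163 300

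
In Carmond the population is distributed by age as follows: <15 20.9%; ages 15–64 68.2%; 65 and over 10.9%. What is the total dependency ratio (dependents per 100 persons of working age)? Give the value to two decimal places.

Total dependency ratio: 46.63

Total dependency ratio = (20.9 + 10.9) / 68.2 × 100 = 31.8 / 68.2 × 100 = 46.63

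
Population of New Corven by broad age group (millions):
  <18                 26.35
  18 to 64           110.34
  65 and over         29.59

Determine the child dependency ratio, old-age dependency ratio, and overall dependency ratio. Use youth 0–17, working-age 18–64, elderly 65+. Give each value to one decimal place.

Youth dependency ratio = 26.35 / 110.34 × 100 = 23.9
Old-age dependency ratio = 29.59 / 110.34 × 100 = 26.8
Total dependency ratio = (26.35 + 29.59) / 110.34 × 100 = 55.94 / 110.34 × 100 = 50.7

Youth dependency ratio: 23.9
Old-age dependency ratio: 26.8
Total dependency ratio: 50.7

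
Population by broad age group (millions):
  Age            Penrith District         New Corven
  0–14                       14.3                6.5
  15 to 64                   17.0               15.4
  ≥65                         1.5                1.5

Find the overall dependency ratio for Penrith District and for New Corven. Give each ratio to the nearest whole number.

Penrith District: 93
New Corven: 52

Penrith District: (14.3 + 1.5) / 17.0 × 100 = 15.8 / 17.0 × 100 = 93
New Corven: (6.5 + 1.5) / 15.4 × 100 = 8.0 / 15.4 × 100 = 52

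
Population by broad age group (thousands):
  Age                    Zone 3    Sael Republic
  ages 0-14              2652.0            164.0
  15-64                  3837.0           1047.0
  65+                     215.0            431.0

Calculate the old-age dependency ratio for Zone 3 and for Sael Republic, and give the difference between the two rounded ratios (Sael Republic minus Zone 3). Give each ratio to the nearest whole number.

Zone 3: 6
Sael Republic: 41
Difference: +35

Zone 3: 215.0 / 3837.0 × 100 = 6
Sael Republic: 431.0 / 1047.0 × 100 = 41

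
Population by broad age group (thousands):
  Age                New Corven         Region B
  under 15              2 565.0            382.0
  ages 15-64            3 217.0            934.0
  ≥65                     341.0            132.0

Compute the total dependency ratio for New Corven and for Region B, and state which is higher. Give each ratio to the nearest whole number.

New Corven: 90
Region B: 55
Higher: New Corven

New Corven: (2 565.0 + 341.0) / 3 217.0 × 100 = 2 906.0 / 3 217.0 × 100 = 90
Region B: (382.0 + 132.0) / 934.0 × 100 = 514.0 / 934.0 × 100 = 55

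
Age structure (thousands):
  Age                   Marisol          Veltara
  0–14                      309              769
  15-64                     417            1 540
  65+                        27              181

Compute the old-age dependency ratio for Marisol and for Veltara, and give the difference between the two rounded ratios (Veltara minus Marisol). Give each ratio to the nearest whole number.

Marisol: 27 / 417 × 100 = 6
Veltara: 181 / 1 540 × 100 = 12

Marisol: 6
Veltara: 12
Difference: +6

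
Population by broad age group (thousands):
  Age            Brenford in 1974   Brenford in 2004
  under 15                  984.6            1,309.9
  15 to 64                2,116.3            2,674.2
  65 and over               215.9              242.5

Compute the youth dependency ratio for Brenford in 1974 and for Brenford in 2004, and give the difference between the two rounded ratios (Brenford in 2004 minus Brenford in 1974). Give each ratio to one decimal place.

Brenford in 1974: 46.5
Brenford in 2004: 49.0
Difference: +2.5

Brenford in 1974: 984.6 / 2,116.3 × 100 = 46.5
Brenford in 2004: 1,309.9 / 2,674.2 × 100 = 49.0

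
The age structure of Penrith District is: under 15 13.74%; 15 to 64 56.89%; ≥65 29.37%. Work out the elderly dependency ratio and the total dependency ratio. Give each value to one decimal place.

Old-age dependency ratio: 51.6
Total dependency ratio: 75.8

Old-age dependency ratio = 29.37 / 56.89 × 100 = 51.6
Total dependency ratio = (13.74 + 29.37) / 56.89 × 100 = 43.11 / 56.89 × 100 = 75.8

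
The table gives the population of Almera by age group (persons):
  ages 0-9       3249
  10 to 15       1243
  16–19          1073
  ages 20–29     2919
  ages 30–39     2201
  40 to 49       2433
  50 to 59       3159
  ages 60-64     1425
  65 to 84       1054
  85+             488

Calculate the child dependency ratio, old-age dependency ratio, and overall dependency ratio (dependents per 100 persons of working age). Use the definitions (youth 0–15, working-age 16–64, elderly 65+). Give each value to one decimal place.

Youth dependency ratio: 34.0
Old-age dependency ratio: 11.7
Total dependency ratio: 45.7

0–15: 3249 + 1243 = 4492
16–64: 1073 + 2919 + 2201 + 2433 + 3159 + 1425 = 13210
65+: 1054 + 488 = 1542
Youth dependency ratio = 4492 / 13210 × 100 = 34.0
Old-age dependency ratio = 1542 / 13210 × 100 = 11.7
Total dependency ratio = (4492 + 1542) / 13210 × 100 = 6034 / 13210 × 100 = 45.7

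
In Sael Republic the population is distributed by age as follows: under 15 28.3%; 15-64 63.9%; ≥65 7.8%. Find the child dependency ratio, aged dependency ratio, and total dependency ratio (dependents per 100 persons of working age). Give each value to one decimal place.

Youth dependency ratio = 28.3 / 63.9 × 100 = 44.3
Old-age dependency ratio = 7.8 / 63.9 × 100 = 12.2
Total dependency ratio = (28.3 + 7.8) / 63.9 × 100 = 36.1 / 63.9 × 100 = 56.5

Youth dependency ratio: 44.3
Old-age dependency ratio: 12.2
Total dependency ratio: 56.5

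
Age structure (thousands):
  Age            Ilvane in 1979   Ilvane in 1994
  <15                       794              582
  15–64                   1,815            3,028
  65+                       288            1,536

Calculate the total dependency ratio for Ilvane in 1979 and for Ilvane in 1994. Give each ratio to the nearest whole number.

Ilvane in 1979: 60
Ilvane in 1994: 70

Ilvane in 1979: (794 + 288) / 1,815 × 100 = 1,082 / 1,815 × 100 = 60
Ilvane in 1994: (582 + 1,536) / 3,028 × 100 = 2,118 / 3,028 × 100 = 70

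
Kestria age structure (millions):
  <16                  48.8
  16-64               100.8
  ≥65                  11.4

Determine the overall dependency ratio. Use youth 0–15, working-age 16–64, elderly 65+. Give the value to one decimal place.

Total dependency ratio = (48.8 + 11.4) / 100.8 × 100 = 60.2 / 100.8 × 100 = 59.7

Total dependency ratio: 59.7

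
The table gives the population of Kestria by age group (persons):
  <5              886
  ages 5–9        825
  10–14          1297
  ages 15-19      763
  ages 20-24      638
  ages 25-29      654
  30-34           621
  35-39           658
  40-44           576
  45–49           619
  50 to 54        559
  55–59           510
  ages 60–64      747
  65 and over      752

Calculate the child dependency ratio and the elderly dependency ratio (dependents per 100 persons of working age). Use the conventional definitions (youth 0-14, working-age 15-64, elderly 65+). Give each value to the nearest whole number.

0–14: 886 + 825 + 1297 = 3008
15–64: 763 + 638 + 654 + 621 + 658 + 576 + 619 + 559 + 510 + 747 = 6345
65+: 752
Youth dependency ratio = 3008 / 6345 × 100 = 47
Old-age dependency ratio = 752 / 6345 × 100 = 12

Youth dependency ratio: 47
Old-age dependency ratio: 12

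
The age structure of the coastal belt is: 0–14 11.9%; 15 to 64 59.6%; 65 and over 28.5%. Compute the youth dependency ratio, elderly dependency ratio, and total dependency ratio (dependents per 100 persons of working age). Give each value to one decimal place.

Youth dependency ratio = 11.9 / 59.6 × 100 = 20.0
Old-age dependency ratio = 28.5 / 59.6 × 100 = 47.8
Total dependency ratio = (11.9 + 28.5) / 59.6 × 100 = 40.4 / 59.6 × 100 = 67.8

Youth dependency ratio: 20.0
Old-age dependency ratio: 47.8
Total dependency ratio: 67.8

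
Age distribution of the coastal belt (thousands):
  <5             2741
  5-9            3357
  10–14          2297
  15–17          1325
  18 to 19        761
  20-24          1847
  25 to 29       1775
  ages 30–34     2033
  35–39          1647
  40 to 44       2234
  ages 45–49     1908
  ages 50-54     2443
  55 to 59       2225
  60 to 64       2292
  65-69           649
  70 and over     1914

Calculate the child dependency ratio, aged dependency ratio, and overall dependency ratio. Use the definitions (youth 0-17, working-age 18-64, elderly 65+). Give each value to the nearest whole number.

0–17: 2741 + 3357 + 2297 + 1325 = 9720
18–64: 761 + 1847 + 1775 + 2033 + 1647 + 2234 + 1908 + 2443 + 2225 + 2292 = 19165
65+: 649 + 1914 = 2563
Youth dependency ratio = 9720 / 19165 × 100 = 51
Old-age dependency ratio = 2563 / 19165 × 100 = 13
Total dependency ratio = (9720 + 2563) / 19165 × 100 = 12283 / 19165 × 100 = 64

Youth dependency ratio: 51
Old-age dependency ratio: 13
Total dependency ratio: 64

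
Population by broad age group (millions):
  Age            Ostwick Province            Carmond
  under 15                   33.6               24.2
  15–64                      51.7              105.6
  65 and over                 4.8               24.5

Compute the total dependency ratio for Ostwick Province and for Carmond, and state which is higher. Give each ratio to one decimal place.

Ostwick Province: 74.3
Carmond: 46.1
Higher: Ostwick Province

Ostwick Province: (33.6 + 4.8) / 51.7 × 100 = 38.4 / 51.7 × 100 = 74.3
Carmond: (24.2 + 24.5) / 105.6 × 100 = 48.7 / 105.6 × 100 = 46.1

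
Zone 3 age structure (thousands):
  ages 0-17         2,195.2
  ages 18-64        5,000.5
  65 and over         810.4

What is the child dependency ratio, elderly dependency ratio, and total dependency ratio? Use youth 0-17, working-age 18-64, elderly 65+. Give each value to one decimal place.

Youth dependency ratio = 2,195.2 / 5,000.5 × 100 = 43.9
Old-age dependency ratio = 810.4 / 5,000.5 × 100 = 16.2
Total dependency ratio = (2,195.2 + 810.4) / 5,000.5 × 100 = 3,005.6 / 5,000.5 × 100 = 60.1

Youth dependency ratio: 43.9
Old-age dependency ratio: 16.2
Total dependency ratio: 60.1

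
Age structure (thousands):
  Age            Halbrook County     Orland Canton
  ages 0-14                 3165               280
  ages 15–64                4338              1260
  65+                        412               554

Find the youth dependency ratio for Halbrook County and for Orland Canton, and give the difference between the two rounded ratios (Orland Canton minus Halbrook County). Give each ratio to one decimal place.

Halbrook County: 3165 / 4338 × 100 = 73.0
Orland Canton: 280 / 1260 × 100 = 22.2

Halbrook County: 73.0
Orland Canton: 22.2
Difference: -50.8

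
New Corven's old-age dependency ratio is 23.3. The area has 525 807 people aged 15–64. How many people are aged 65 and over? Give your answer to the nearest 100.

Old-age dependency ratio = elderly / working-age × 100
23.3 = E / 525 807 × 100
⇒ 122 500

Aged 65 and over: 122 500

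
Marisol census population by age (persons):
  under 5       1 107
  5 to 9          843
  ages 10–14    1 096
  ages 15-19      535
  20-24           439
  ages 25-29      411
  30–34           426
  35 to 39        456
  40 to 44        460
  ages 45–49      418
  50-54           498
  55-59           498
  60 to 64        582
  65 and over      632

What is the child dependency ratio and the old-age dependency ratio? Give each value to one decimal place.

Youth dependency ratio: 64.5
Old-age dependency ratio: 13.4

0–14: 1 107 + 843 + 1 096 = 3 046
15–64: 535 + 439 + 411 + 426 + 456 + 460 + 418 + 498 + 498 + 582 = 4 723
65+: 632
Youth dependency ratio = 3 046 / 4 723 × 100 = 64.5
Old-age dependency ratio = 632 / 4 723 × 100 = 13.4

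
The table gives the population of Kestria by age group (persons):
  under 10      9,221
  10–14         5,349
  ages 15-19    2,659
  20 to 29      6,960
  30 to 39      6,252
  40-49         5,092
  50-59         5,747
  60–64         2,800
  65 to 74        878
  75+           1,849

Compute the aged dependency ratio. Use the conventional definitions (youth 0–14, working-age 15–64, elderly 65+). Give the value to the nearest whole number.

0–14: 9,221 + 5,349 = 14,570
15–64: 2,659 + 6,960 + 6,252 + 5,092 + 5,747 + 2,800 = 29,510
65+: 878 + 1,849 = 2,727
Old-age dependency ratio = 2,727 / 29,510 × 100 = 9

Old-age dependency ratio: 9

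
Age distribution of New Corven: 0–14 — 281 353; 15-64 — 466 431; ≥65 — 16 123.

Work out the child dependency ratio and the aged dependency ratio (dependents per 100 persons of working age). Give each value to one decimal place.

Youth dependency ratio: 60.3
Old-age dependency ratio: 3.5

Youth dependency ratio = 281 353 / 466 431 × 100 = 60.3
Old-age dependency ratio = 16 123 / 466 431 × 100 = 3.5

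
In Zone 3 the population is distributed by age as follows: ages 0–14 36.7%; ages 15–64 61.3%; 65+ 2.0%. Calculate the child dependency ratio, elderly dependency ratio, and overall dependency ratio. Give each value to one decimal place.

Youth dependency ratio: 59.9
Old-age dependency ratio: 3.3
Total dependency ratio: 63.1

Youth dependency ratio = 36.7 / 61.3 × 100 = 59.9
Old-age dependency ratio = 2.0 / 61.3 × 100 = 3.3
Total dependency ratio = (36.7 + 2.0) / 61.3 × 100 = 38.7 / 61.3 × 100 = 63.1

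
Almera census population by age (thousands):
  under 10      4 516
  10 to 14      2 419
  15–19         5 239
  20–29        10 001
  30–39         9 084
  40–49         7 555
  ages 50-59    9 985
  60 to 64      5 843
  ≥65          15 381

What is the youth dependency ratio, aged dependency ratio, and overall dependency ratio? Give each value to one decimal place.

Youth dependency ratio: 14.5
Old-age dependency ratio: 32.2
Total dependency ratio: 46.8

0–14: 4 516 + 2 419 = 6 935
15–64: 5 239 + 10 001 + 9 084 + 7 555 + 9 985 + 5 843 = 47 707
65+: 15 381
Youth dependency ratio = 6 935 / 47 707 × 100 = 14.5
Old-age dependency ratio = 15 381 / 47 707 × 100 = 32.2
Total dependency ratio = (6 935 + 15 381) / 47 707 × 100 = 22 316 / 47 707 × 100 = 46.8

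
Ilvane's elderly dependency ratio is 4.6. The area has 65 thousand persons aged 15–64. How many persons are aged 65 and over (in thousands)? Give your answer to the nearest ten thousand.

Old-age dependency ratio = elderly / working-age × 100
4.6 = E / 65 × 100
⇒ 0

Aged 65 and over: 0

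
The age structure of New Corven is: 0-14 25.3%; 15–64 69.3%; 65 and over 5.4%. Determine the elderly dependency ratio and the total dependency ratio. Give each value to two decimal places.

Old-age dependency ratio: 7.79
Total dependency ratio: 44.30

Old-age dependency ratio = 5.4 / 69.3 × 100 = 7.79
Total dependency ratio = (25.3 + 5.4) / 69.3 × 100 = 30.7 / 69.3 × 100 = 44.30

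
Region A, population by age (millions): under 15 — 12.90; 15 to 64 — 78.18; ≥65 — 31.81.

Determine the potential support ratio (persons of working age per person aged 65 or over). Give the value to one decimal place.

Potential support ratio: 2.5

Potential support ratio = 78.18 / 31.81 = 2.5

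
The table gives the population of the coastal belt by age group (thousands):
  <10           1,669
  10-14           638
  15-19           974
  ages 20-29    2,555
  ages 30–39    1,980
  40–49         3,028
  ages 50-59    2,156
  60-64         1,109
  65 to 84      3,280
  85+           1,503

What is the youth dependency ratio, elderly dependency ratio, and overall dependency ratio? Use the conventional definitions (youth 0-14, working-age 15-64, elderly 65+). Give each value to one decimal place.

Youth dependency ratio: 19.5
Old-age dependency ratio: 40.5
Total dependency ratio: 60.1

0–14: 1,669 + 638 = 2,307
15–64: 974 + 2,555 + 1,980 + 3,028 + 2,156 + 1,109 = 11,802
65+: 3,280 + 1,503 = 4,783
Youth dependency ratio = 2,307 / 11,802 × 100 = 19.5
Old-age dependency ratio = 4,783 / 11,802 × 100 = 40.5
Total dependency ratio = (2,307 + 4,783) / 11,802 × 100 = 7,090 / 11,802 × 100 = 60.1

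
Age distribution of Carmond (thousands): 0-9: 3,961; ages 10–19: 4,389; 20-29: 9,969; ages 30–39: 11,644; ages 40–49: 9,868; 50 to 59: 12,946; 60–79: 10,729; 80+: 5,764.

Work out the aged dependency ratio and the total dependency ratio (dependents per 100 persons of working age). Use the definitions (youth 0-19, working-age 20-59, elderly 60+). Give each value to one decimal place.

Old-age dependency ratio: 37.1
Total dependency ratio: 55.9

0–19: 3,961 + 4,389 = 8,350
20–59: 9,969 + 11,644 + 9,868 + 12,946 = 44,427
60+: 10,729 + 5,764 = 16,493
Old-age dependency ratio = 16,493 / 44,427 × 100 = 37.1
Total dependency ratio = (8,350 + 16,493) / 44,427 × 100 = 24,843 / 44,427 × 100 = 55.9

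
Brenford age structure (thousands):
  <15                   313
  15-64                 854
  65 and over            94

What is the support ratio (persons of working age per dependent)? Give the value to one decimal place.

Support ratio = 854 / (313 + 94) = 854 / 407 = 2.1

Support ratio: 2.1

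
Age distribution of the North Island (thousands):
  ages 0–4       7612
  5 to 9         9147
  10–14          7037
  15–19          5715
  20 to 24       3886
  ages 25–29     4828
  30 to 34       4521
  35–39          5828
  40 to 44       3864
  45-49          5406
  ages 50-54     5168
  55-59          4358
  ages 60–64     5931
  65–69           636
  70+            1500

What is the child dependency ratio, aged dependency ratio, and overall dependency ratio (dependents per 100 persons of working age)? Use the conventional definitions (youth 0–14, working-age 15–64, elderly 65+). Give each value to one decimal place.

0–14: 7612 + 9147 + 7037 = 23796
15–64: 5715 + 3886 + 4828 + 4521 + 5828 + 3864 + 5406 + 5168 + 4358 + 5931 = 49505
65+: 636 + 1500 = 2136
Youth dependency ratio = 23796 / 49505 × 100 = 48.1
Old-age dependency ratio = 2136 / 49505 × 100 = 4.3
Total dependency ratio = (23796 + 2136) / 49505 × 100 = 25932 / 49505 × 100 = 52.4

Youth dependency ratio: 48.1
Old-age dependency ratio: 4.3
Total dependency ratio: 52.4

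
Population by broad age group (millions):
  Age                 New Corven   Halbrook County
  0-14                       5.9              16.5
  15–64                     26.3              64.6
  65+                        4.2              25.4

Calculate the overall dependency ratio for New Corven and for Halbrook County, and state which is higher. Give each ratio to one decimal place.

New Corven: (5.9 + 4.2) / 26.3 × 100 = 10.1 / 26.3 × 100 = 38.4
Halbrook County: (16.5 + 25.4) / 64.6 × 100 = 41.9 / 64.6 × 100 = 64.9

New Corven: 38.4
Halbrook County: 64.9
Higher: Halbrook County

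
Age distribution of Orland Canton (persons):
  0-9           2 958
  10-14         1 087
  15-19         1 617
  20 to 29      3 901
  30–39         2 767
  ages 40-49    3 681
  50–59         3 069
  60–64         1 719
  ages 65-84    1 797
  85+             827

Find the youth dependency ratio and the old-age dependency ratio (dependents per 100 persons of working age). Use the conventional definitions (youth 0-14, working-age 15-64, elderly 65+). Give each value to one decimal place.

Youth dependency ratio: 24.1
Old-age dependency ratio: 15.7

0–14: 2 958 + 1 087 = 4 045
15–64: 1 617 + 3 901 + 2 767 + 3 681 + 3 069 + 1 719 = 16 754
65+: 1 797 + 827 = 2 624
Youth dependency ratio = 4 045 / 16 754 × 100 = 24.1
Old-age dependency ratio = 2 624 / 16 754 × 100 = 15.7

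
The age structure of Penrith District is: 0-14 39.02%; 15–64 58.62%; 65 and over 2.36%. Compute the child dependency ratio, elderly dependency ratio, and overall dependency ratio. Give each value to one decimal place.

Youth dependency ratio = 39.02 / 58.62 × 100 = 66.6
Old-age dependency ratio = 2.36 / 58.62 × 100 = 4.0
Total dependency ratio = (39.02 + 2.36) / 58.62 × 100 = 41.38 / 58.62 × 100 = 70.6

Youth dependency ratio: 66.6
Old-age dependency ratio: 4.0
Total dependency ratio: 70.6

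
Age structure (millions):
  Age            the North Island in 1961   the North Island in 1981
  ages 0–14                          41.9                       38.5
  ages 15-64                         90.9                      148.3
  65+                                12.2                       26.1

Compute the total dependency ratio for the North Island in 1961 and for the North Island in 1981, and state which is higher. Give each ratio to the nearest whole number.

the North Island in 1961: 60
the North Island in 1981: 44
Higher: the North Island in 1961

the North Island in 1961: (41.9 + 12.2) / 90.9 × 100 = 54.1 / 90.9 × 100 = 60
the North Island in 1981: (38.5 + 26.1) / 148.3 × 100 = 64.6 / 148.3 × 100 = 44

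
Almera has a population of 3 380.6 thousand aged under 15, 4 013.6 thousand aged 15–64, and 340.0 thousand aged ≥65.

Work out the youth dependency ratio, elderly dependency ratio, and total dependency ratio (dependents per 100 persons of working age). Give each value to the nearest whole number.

Youth dependency ratio: 84
Old-age dependency ratio: 8
Total dependency ratio: 93

Youth dependency ratio = 3 380.6 / 4 013.6 × 100 = 84
Old-age dependency ratio = 340.0 / 4 013.6 × 100 = 8
Total dependency ratio = (3 380.6 + 340.0) / 4 013.6 × 100 = 3 720.6 / 4 013.6 × 100 = 93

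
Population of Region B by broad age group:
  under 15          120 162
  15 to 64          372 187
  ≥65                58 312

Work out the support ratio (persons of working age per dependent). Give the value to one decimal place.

Support ratio = 372 187 / (120 162 + 58 312) = 372 187 / 178 474 = 2.1

Support ratio: 2.1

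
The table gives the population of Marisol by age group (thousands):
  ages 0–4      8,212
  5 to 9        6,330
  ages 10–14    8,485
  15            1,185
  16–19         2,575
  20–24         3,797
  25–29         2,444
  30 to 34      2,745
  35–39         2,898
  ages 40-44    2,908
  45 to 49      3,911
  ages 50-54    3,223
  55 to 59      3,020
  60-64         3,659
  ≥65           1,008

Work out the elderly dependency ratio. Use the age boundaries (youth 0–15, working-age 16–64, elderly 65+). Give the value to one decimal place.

0–15: 8,212 + 6,330 + 8,485 + 1,185 = 24,212
16–64: 2,575 + 3,797 + 2,444 + 2,745 + 2,898 + 2,908 + 3,911 + 3,223 + 3,020 + 3,659 = 31,180
65+: 1,008
Old-age dependency ratio = 1,008 / 31,180 × 100 = 3.2

Old-age dependency ratio: 3.2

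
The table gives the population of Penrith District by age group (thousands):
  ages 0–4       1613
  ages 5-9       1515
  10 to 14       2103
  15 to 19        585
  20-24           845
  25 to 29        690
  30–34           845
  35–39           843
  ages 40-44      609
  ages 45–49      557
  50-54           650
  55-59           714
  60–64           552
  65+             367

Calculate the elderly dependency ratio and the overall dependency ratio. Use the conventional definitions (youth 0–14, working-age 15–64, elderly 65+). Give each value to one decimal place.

Old-age dependency ratio: 5.3
Total dependency ratio: 81.2

0–14: 1613 + 1515 + 2103 = 5231
15–64: 585 + 845 + 690 + 845 + 843 + 609 + 557 + 650 + 714 + 552 = 6890
65+: 367
Old-age dependency ratio = 367 / 6890 × 100 = 5.3
Total dependency ratio = (5231 + 367) / 6890 × 100 = 5598 / 6890 × 100 = 81.2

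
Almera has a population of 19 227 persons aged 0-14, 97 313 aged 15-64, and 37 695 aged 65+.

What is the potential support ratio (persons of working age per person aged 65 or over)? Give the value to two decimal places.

Potential support ratio: 2.58

Potential support ratio = 97 313 / 37 695 = 2.58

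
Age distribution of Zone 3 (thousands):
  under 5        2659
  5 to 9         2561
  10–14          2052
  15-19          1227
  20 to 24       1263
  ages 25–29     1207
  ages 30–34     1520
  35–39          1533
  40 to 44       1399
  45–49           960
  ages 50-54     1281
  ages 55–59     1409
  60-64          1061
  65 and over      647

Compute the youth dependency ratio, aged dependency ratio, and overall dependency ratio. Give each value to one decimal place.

Youth dependency ratio: 56.5
Old-age dependency ratio: 5.0
Total dependency ratio: 61.6

0–14: 2659 + 2561 + 2052 = 7272
15–64: 1227 + 1263 + 1207 + 1520 + 1533 + 1399 + 960 + 1281 + 1409 + 1061 = 12860
65+: 647
Youth dependency ratio = 7272 / 12860 × 100 = 56.5
Old-age dependency ratio = 647 / 12860 × 100 = 5.0
Total dependency ratio = (7272 + 647) / 12860 × 100 = 7919 / 12860 × 100 = 61.6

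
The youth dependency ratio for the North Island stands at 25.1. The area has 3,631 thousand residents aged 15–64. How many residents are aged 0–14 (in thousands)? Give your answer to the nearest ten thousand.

Aged 0–14: 910

Youth dependency ratio = youth / working-age × 100
25.1 = Y / 3,631 × 100
⇒ 910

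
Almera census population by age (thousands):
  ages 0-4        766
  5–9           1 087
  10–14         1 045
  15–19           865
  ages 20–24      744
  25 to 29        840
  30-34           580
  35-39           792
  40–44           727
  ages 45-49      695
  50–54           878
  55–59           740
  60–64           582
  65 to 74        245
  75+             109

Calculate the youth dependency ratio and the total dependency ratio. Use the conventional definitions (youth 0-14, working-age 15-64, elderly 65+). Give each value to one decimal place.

Youth dependency ratio: 38.9
Total dependency ratio: 43.7

0–14: 766 + 1 087 + 1 045 = 2 898
15–64: 865 + 744 + 840 + 580 + 792 + 727 + 695 + 878 + 740 + 582 = 7 443
65+: 245 + 109 = 354
Youth dependency ratio = 2 898 / 7 443 × 100 = 38.9
Total dependency ratio = (2 898 + 354) / 7 443 × 100 = 3 252 / 7 443 × 100 = 43.7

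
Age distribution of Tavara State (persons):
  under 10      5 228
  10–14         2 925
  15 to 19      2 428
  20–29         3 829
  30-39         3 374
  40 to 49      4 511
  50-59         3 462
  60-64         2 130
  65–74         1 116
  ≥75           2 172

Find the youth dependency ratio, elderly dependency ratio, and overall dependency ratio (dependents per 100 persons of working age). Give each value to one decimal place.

0–14: 5 228 + 2 925 = 8 153
15–64: 2 428 + 3 829 + 3 374 + 4 511 + 3 462 + 2 130 = 19 734
65+: 1 116 + 2 172 = 3 288
Youth dependency ratio = 8 153 / 19 734 × 100 = 41.3
Old-age dependency ratio = 3 288 / 19 734 × 100 = 16.7
Total dependency ratio = (8 153 + 3 288) / 19 734 × 100 = 11 441 / 19 734 × 100 = 58.0

Youth dependency ratio: 41.3
Old-age dependency ratio: 16.7
Total dependency ratio: 58.0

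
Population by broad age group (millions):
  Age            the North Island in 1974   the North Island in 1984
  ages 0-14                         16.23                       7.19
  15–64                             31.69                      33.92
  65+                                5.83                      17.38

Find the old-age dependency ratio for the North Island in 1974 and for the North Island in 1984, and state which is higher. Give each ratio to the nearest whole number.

the North Island in 1974: 5.83 / 31.69 × 100 = 18
the North Island in 1984: 17.38 / 33.92 × 100 = 51

the North Island in 1974: 18
the North Island in 1984: 51
Higher: the North Island in 1984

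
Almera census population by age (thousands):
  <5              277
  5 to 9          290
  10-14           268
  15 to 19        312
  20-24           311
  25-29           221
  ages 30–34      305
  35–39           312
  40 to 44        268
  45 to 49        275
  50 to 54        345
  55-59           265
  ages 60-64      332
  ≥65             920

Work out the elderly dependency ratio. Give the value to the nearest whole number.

Old-age dependency ratio: 31

0–14: 277 + 290 + 268 = 835
15–64: 312 + 311 + 221 + 305 + 312 + 268 + 275 + 345 + 265 + 332 = 2 946
65+: 920
Old-age dependency ratio = 920 / 2 946 × 100 = 31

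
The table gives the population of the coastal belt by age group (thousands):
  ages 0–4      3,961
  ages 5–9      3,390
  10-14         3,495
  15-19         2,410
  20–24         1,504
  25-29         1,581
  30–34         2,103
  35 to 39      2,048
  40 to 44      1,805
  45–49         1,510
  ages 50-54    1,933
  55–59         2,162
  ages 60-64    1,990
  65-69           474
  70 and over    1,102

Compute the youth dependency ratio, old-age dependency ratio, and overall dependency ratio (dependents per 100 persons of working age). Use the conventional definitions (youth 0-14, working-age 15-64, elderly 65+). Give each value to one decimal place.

Youth dependency ratio: 56.9
Old-age dependency ratio: 8.3
Total dependency ratio: 65.2

0–14: 3,961 + 3,390 + 3,495 = 10,846
15–64: 2,410 + 1,504 + 1,581 + 2,103 + 2,048 + 1,805 + 1,510 + 1,933 + 2,162 + 1,990 = 19,046
65+: 474 + 1,102 = 1,576
Youth dependency ratio = 10,846 / 19,046 × 100 = 56.9
Old-age dependency ratio = 1,576 / 19,046 × 100 = 8.3
Total dependency ratio = (10,846 + 1,576) / 19,046 × 100 = 12,422 / 19,046 × 100 = 65.2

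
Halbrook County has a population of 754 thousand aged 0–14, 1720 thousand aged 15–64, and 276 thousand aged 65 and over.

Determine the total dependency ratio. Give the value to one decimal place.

Total dependency ratio: 59.9

Total dependency ratio = (754 + 276) / 1720 × 100 = 1030 / 1720 × 100 = 59.9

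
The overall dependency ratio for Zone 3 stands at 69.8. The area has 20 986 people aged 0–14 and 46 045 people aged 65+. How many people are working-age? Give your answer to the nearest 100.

Total dependency ratio = (youth + elderly) / working-age × 100
69.8 = (20 986 + 46 045) / W × 100
⇒ 96 000

Working-age: 96 000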